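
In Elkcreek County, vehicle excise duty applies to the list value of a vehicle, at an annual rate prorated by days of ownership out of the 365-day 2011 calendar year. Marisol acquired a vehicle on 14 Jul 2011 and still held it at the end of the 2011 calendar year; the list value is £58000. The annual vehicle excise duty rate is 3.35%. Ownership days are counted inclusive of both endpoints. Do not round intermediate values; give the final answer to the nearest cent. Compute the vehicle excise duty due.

Days held (14 Jul – 31 Dec 2011): 171 out of 365
Tax = £58000 × 3.35% × 171/365 = £910.2822

£910.28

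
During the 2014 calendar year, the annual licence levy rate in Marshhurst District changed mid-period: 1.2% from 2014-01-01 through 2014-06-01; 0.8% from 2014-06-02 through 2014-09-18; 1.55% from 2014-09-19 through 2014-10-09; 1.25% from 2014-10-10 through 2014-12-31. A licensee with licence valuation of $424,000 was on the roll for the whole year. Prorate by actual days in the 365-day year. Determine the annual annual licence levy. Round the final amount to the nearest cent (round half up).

$4,715.11

2014-01-01 to 2014-06-01: 152 days at 1.2% → $424,000 × 1.2% × 152/365 = $2,118.8384
2014-06-02 to 2014-09-18: 109 days at 0.8% → $424,000 × 0.8% × 109/365 = $1,012.9534
2014-09-19 to 2014-10-09: 21 days at 1.55% → $424,000 × 1.55% × 21/365 = $378.1151
2014-10-10 to 2014-12-31: 83 days at 1.25% → $424,000 × 1.25% × 83/365 = $1,205.2055
Total = $4,715.1123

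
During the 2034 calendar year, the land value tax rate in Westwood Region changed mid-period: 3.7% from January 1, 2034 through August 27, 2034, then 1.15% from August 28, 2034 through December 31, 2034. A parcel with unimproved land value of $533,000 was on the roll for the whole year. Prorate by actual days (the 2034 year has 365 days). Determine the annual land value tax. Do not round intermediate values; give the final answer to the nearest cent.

$15,029.14

January 1 – August 27, 2034: 239 days at 3.7% → $533,000 × 3.7% × 239/365 = $12,913.2027
August 28 – December 31, 2034: 126 days at 1.15% → $533,000 × 1.15% × 126/365 = $2,115.9370
Total = $15,029.1397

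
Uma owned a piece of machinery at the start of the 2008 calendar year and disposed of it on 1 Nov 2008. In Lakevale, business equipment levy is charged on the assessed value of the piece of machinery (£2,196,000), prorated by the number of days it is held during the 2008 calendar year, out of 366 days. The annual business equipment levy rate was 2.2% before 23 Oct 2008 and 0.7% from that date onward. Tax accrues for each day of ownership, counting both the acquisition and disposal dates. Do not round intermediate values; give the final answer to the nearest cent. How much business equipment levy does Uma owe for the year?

1 Jan – 22 Oct 2008: 296 days at 2.2% → £2,196,000 × 2.2% × 296/366 = £39,072.0000
23 Oct – 1 Nov 2008: 10 days at 0.7% → £2,196,000 × 0.7% × 10/366 = £420.0000
Total = £39,492.0000

£39,492.00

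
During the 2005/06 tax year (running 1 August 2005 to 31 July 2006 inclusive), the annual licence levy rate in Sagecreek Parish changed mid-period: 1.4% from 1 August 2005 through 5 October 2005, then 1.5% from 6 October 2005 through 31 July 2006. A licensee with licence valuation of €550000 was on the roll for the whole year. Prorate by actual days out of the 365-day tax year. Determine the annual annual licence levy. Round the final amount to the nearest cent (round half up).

€8150.55

1 August – 5 October 2005: 66 days at 1.4% → €550000 × 1.4% × 66/365 = €1392.3288
6 October 2005 – 31 July 2006: 299 days at 1.5% → €550000 × 1.5% × 299/365 = €6758.2192
Total = €8150.5479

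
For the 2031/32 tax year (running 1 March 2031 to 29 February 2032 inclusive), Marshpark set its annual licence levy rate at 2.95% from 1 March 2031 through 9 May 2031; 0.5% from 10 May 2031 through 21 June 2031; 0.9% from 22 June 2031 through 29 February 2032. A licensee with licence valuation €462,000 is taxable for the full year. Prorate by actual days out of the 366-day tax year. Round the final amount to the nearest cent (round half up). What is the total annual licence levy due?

€5,752.28

1 March – 9 May 2031: 70 days at 2.95% → €462,000 × 2.95% × 70/366 = €2,606.6393
10 May – 21 June 2031: 43 days at 0.5% → €462,000 × 0.5% × 43/366 = €271.3934
22 June 2031 – 29 February 2032: 253 days at 0.9% → €462,000 × 0.9% × 253/366 = €2,874.2459
Total = €5,752.2787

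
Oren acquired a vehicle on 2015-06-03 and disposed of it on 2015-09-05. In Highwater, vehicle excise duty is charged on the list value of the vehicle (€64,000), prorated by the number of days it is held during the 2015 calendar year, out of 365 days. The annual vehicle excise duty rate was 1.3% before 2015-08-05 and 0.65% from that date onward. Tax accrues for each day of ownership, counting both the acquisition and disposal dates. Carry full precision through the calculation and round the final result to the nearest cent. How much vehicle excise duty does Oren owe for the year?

2015-06-03 to 2015-08-04: 63 days at 1.3% → €64,000 × 1.3% × 63/365 = €143.6055
2015-08-05 to 2015-09-05: 32 days at 0.65% → €64,000 × 0.65% × 32/365 = €36.4712
Total = €180.0767

€180.08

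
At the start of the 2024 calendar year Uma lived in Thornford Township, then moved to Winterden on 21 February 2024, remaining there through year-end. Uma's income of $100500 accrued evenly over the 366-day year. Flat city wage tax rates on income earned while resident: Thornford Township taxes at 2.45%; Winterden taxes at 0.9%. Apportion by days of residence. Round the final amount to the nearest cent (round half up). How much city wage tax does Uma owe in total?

$1121.56

Thornford Township, 1 January – 20 February 2024: 51 days → $100500 × 2.45% × 51/366 = $343.1004
Winterden, 21 February – 31 December 2024: 315 days → $100500 × 0.9% × 315/366 = $778.4631
Total = $1121.5635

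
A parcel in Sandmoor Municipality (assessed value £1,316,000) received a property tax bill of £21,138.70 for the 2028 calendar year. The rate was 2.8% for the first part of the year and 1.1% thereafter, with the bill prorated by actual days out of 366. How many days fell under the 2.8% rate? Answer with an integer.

Let d = days at the first rate; then 366 − d days at the second rate.
£1,316,000 × [2.8%·d + 1.1%·(366−d)] / 366 = £21,138.70
Solving gives d = 109, so the new rate took effect on 19 April 2028.

109 days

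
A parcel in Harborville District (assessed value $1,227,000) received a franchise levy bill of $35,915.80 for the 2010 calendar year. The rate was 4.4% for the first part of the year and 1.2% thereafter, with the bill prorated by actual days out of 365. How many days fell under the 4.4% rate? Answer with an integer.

Let d = days at the first rate; then 365 − d days at the second rate.
$1,227,000 × [4.4%·d + 1.2%·(365−d)] / 365 = $35,915.80
Solving gives d = 197, so the new rate took effect on 17 Jul 2010.

197 days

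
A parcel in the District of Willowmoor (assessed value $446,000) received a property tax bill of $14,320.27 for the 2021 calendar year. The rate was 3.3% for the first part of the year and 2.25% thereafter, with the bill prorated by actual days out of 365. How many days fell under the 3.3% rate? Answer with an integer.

Let d = days at the first rate; then 365 − d days at the second rate.
$446,000 × [3.3%·d + 2.25%·(365−d)] / 365 = $14,320.27
Solving gives d = 334, so the new rate took effect on 1 December 2021.

334 days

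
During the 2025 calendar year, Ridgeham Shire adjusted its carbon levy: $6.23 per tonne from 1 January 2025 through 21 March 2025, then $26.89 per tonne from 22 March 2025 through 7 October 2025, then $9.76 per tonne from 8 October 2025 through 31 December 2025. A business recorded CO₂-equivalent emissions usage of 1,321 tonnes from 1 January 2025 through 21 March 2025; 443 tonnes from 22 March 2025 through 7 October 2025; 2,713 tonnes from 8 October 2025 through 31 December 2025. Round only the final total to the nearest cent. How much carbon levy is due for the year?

1 January – 21 March 2025: 1,321 tonnes at $6.23/tonne → $8229.83
22 March – 7 October 2025: 443 tonnes at $26.89/tonne → $11912.27
8 October – 31 December 2025: 2,713 tonnes at $9.76/tonne → $26478.88

$46620.98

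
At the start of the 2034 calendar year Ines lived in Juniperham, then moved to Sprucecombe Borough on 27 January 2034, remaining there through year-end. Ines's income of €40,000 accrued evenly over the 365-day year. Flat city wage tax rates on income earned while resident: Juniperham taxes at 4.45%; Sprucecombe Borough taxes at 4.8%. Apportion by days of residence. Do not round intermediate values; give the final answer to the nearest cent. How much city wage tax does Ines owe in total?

Juniperham, 1 January – 26 January 2034: 26 days → €40,000 × 4.45% × 26/365 = €126.7945
Sprucecombe Borough, 27 January – 31 December 2034: 339 days → €40,000 × 4.8% × 339/365 = €1,783.2329
Total = €1,910.0274

€1,910.03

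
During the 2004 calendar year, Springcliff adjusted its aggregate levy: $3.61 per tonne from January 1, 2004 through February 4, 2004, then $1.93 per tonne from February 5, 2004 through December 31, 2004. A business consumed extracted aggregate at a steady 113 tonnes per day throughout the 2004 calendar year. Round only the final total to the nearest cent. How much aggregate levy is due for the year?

$86465.34

January 1 – February 4, 2004: 35 days × 113 tonnes/day = 3,955 tonnes at $3.61/tonne → $14277.55
February 5 – December 31, 2004: 331 days × 113 tonnes/day = 37,403 tonnes at $1.93/tonne → $72187.79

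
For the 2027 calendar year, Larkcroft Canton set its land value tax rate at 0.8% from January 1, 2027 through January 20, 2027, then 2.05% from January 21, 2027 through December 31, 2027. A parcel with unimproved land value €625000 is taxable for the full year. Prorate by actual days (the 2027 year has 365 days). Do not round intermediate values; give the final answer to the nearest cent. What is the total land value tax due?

€12384.42

January 1 – January 20, 2027: 20 days at 0.8% → €625000 × 0.8% × 20/365 = €273.9726
January 21 – December 31, 2027: 345 days at 2.05% → €625000 × 2.05% × 345/365 = €12110.4452
Total = €12384.4178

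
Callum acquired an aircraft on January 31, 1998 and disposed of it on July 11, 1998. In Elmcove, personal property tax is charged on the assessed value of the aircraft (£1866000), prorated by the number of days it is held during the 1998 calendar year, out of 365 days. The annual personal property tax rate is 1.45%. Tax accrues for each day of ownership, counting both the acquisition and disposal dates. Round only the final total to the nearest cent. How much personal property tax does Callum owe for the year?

Days held (January 31 – July 11, 1998): 162 out of 365
Tax = £1866000 × 1.45% × 162/365 = £12008.8603

£12008.86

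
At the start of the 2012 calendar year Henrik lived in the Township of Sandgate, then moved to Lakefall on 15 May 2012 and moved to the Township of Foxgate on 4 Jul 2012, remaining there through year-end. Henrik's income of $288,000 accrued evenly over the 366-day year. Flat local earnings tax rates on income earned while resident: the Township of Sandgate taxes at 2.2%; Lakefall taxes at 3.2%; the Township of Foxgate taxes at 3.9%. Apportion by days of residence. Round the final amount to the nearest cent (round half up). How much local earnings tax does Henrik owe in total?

$9,150.69

The Township of Sandgate, 1 Jan – 14 May 2012: 135 days → $288,000 × 2.2% × 135/366 = $2,337.0492
Lakefall, 15 May – 3 Jul 2012: 50 days → $288,000 × 3.2% × 50/366 = $1,259.0164
The Township of Foxgate, 4 Jul – 31 Dec 2012: 181 days → $288,000 × 3.9% × 181/366 = $5,554.6230
Total = $9,150.6885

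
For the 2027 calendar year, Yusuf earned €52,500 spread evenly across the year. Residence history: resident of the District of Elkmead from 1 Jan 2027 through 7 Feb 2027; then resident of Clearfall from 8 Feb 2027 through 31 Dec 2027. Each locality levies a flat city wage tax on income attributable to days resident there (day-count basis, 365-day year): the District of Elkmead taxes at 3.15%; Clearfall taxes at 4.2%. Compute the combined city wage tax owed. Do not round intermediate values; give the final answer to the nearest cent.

The District of Elkmead, 1 Jan – 7 Feb 2027: 38 days → €52,500 × 3.15% × 38/365 = €172.1712
Clearfall, 8 Feb – 31 Dec 2027: 327 days → €52,500 × 4.2% × 327/365 = €1,975.4384
Total = €2,147.6096

€2,147.61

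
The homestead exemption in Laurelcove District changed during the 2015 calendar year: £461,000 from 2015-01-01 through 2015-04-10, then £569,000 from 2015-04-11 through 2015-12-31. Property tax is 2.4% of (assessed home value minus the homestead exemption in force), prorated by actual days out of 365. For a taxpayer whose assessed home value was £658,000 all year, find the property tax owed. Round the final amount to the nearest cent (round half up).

£2,846.14

2015-01-01 to 2015-04-10: 100 days, exemption £461,000 → (£658,000 − £461,000) × 2.4% × 100/365 = £1,295.3425
2015-04-11 to 2015-12-31: 265 days, exemption £569,000 → (£658,000 − £569,000) × 2.4% × 265/365 = £1,550.7945
Total = £2,846.1370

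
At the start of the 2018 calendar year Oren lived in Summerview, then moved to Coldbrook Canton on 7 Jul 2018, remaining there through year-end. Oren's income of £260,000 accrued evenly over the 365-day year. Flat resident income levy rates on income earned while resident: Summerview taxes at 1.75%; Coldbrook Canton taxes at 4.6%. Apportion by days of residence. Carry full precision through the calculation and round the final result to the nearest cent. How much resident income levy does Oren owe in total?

Summerview, 1 Jan – 6 Jul 2018: 187 days → £260,000 × 1.75% × 187/365 = £2,331.0959
Coldbrook Canton, 7 Jul – 31 Dec 2018: 178 days → £260,000 × 4.6% × 178/365 = £5,832.5479
Total = £8,163.6438

£8,163.64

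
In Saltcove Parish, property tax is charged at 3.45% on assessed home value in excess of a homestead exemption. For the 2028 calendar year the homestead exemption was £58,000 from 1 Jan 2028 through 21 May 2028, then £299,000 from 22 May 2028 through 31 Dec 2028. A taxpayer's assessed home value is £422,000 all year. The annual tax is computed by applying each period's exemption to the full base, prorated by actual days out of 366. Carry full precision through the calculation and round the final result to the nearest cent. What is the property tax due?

1 Jan – 21 May 2028: 142 days, exemption £58,000 → (£422,000 − £58,000) × 3.45% × 142/366 = £4,872.2295
22 May – 31 Dec 2028: 224 days, exemption £299,000 → (£422,000 − £299,000) × 3.45% × 224/366 = £2,597.1148
Total = £7,469.3443

£7,469.34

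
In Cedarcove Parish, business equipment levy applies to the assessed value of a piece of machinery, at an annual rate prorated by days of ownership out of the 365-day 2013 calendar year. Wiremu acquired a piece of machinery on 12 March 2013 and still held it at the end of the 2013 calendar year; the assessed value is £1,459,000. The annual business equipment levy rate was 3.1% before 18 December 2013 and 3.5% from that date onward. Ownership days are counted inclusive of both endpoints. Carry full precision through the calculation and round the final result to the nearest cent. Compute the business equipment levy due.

£36,778.79

12 March – 17 December 2013: 281 days at 3.1% → £1,459,000 × 3.1% × 281/365 = £34,820.1342
18 December – 31 December 2013: 14 days at 3.5% → £1,459,000 × 3.5% × 14/365 = £1,958.6575
Total = £36,778.7918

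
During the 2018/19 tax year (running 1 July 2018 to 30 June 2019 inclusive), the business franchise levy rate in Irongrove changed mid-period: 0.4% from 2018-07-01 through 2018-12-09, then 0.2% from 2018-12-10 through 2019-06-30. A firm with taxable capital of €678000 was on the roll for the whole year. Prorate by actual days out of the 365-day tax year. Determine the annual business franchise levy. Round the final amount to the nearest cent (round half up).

2018-07-01 to 2018-12-09: 162 days at 0.4% → €678000 × 0.4% × 162/365 = €1203.6822
2018-12-10 to 2019-06-30: 203 days at 0.2% → €678000 × 0.2% × 203/365 = €754.1589
Total = €1957.8411

€1957.84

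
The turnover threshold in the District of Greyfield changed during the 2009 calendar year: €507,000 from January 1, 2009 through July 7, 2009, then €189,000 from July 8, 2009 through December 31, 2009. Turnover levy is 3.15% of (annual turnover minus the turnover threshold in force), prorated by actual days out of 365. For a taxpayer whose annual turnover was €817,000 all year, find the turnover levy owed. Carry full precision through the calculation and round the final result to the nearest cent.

January 1 – July 7, 2009: 188 days, exemption €507,000 → (€817,000 − €507,000) × 3.15% × 188/365 = €5,029.6438
July 8 – December 31, 2009: 177 days, exemption €189,000 → (€817,000 − €189,000) × 3.15% × 177/365 = €9,592.9151
Total = €14,622.5589

€14,622.56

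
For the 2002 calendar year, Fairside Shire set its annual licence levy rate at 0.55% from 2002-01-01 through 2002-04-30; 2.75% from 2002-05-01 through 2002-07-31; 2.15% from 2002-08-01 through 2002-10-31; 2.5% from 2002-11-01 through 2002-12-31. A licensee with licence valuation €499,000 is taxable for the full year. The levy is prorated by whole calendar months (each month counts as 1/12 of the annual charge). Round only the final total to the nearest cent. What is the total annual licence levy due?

2002-01-01 to 2002-04-30: 4 months at 0.55% → €499,000 × 0.55% × 4/12 = €914.8333
2002-05-01 to 2002-07-31: 3 months at 2.75% → €499,000 × 2.75% × 3/12 = €3,430.6250
2002-08-01 to 2002-10-31: 3 months at 2.15% → €499,000 × 2.15% × 3/12 = €2,682.1250
2002-11-01 to 2002-12-31: 2 months at 2.5% → €499,000 × 2.5% × 2/12 = €2,079.1667
Total = €9,106.7500

€9,106.75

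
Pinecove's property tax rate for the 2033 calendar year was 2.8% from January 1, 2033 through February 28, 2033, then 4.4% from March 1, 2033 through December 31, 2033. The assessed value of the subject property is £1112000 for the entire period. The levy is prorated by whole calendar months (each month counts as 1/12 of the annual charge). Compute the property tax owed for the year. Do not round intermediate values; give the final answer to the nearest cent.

January 1 – February 28, 2033: 2 months at 2.8% → £1112000 × 2.8% × 2/12 = £5189.3333
March 1 – December 31, 2033: 10 months at 4.4% → £1112000 × 4.4% × 10/12 = £40773.3333
Total = £45962.6667

£45962.67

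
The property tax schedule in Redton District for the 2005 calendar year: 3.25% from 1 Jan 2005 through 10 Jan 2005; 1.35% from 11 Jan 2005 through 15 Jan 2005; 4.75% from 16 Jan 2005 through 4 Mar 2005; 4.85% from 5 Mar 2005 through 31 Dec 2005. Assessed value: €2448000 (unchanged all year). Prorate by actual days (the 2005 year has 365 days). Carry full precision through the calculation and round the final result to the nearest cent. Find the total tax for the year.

€116159.28

1 Jan – 10 Jan 2005: 10 days at 3.25% → €2448000 × 3.25% × 10/365 = €2179.7260
11 Jan – 15 Jan 2005: 5 days at 1.35% → €2448000 × 1.35% × 5/365 = €452.7123
16 Jan – 4 Mar 2005: 48 days at 4.75% → €2448000 × 4.75% × 48/365 = €15291.6164
5 Mar – 31 Dec 2005: 302 days at 4.85% → €2448000 × 4.85% × 302/365 = €98235.2219
Total = €116159.2767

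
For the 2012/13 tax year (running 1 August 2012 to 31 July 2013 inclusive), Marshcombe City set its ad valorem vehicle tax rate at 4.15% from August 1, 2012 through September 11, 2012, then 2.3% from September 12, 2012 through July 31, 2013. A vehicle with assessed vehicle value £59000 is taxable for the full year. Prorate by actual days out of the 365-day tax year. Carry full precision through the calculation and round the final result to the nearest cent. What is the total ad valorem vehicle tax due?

August 1 – September 11, 2012: 42 days at 4.15% → £59000 × 4.15% × 42/365 = £281.7452
September 12, 2012 – July 31, 2013: 323 days at 2.3% → £59000 × 2.3% × 323/365 = £1200.8521
Total = £1482.5973

£1482.60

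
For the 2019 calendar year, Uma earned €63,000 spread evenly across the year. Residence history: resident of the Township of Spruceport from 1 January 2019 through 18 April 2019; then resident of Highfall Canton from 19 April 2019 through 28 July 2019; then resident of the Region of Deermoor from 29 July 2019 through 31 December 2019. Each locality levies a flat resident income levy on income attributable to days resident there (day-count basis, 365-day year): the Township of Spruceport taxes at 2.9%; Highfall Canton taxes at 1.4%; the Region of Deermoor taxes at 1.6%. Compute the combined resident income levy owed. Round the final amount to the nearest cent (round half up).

€1,215.47

The Township of Spruceport, 1 January – 18 April 2019: 108 days → €63,000 × 2.9% × 108/365 = €540.5918
Highfall Canton, 19 April – 28 July 2019: 101 days → €63,000 × 1.4% × 101/365 = €244.0603
The Region of Deermoor, 29 July – 31 December 2019: 156 days → €63,000 × 1.6% × 156/365 = €430.8164
Total = €1,215.4685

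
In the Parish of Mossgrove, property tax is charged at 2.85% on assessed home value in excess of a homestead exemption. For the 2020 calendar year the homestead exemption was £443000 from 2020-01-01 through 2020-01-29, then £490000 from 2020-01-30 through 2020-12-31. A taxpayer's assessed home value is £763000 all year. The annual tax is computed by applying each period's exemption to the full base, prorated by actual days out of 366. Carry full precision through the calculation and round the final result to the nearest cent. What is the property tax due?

2020-01-01 to 2020-01-29: 29 days, exemption £443000 → (£763000 − £443000) × 2.85% × 29/366 = £722.6230
2020-01-30 to 2020-12-31: 337 days, exemption £490000 → (£763000 − £490000) × 2.85% × 337/366 = £7164.0123
Total = £7886.6352

£7886.64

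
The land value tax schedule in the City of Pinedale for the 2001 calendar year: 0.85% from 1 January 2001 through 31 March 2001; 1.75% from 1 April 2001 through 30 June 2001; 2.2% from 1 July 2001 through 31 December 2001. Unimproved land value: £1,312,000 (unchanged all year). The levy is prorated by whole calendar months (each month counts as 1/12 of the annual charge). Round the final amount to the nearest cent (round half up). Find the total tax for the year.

1 January – 31 March 2001: 3 months at 0.85% → £1,312,000 × 0.85% × 3/12 = £2,788.0000
1 April – 30 June 2001: 3 months at 1.75% → £1,312,000 × 1.75% × 3/12 = £5,740.0000
1 July – 31 December 2001: 6 months at 2.2% → £1,312,000 × 2.2% × 6/12 = £14,432.0000
Total = £22,960.0000

£22,960.00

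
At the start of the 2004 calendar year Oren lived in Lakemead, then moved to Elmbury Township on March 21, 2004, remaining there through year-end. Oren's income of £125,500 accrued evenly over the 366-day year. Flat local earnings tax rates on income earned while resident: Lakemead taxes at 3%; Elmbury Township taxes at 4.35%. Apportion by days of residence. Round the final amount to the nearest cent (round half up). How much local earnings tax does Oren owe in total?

Lakemead, January 1 – March 20, 2004: 80 days → £125,500 × 3% × 80/366 = £822.9508
Elmbury Township, March 21 – December 31, 2004: 286 days → £125,500 × 4.35% × 286/366 = £4,265.9713
Total = £5,088.9221

£5,088.92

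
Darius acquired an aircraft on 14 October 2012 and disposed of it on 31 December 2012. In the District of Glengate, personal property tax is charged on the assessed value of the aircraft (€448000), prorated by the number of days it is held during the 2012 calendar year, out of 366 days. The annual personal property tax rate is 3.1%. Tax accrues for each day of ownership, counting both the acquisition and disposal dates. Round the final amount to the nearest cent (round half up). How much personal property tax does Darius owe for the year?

Days held (14 October – 31 December 2012): 79 out of 366
Tax = €448000 × 3.1% × 79/366 = €2997.6831

€2997.68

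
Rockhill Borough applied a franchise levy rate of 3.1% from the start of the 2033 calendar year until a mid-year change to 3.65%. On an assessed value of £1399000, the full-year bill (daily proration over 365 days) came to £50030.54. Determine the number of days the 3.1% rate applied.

Let d = days at the first rate; then 365 − d days at the second rate.
£1399000 × [3.1%·d + 3.65%·(365−d)] / 365 = £50030.54
Solving gives d = 49, so the new rate took effect on 19 February 2033.

49 days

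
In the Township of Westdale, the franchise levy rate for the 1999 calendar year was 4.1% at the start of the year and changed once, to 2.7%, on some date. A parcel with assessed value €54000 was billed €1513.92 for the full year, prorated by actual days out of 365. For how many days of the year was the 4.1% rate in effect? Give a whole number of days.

27 days

Let d = days at the first rate; then 365 − d days at the second rate.
€54000 × [4.1%·d + 2.7%·(365−d)] / 365 = €1513.92
Solving gives d = 27, so the new rate took effect on 28 January 1999.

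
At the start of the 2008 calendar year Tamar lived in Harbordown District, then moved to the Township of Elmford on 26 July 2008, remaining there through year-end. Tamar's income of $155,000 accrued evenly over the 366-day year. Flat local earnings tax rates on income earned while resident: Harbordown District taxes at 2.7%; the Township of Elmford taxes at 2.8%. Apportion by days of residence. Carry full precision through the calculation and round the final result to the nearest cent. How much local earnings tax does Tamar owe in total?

Harbordown District, 1 January – 25 July 2008: 207 days → $155,000 × 2.7% × 207/366 = $2,366.9262
The Township of Elmford, 26 July – 31 December 2008: 159 days → $155,000 × 2.8% × 159/366 = $1,885.4098
Total = $4,252.3361

$4,252.34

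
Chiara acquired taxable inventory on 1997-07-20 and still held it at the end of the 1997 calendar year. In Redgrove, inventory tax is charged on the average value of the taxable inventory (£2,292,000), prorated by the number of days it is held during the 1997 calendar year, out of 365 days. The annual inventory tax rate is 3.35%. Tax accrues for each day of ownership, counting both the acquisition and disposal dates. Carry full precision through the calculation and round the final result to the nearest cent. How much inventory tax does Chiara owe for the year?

Days held (1997-07-20 to 1997-12-31): 165 out of 365
Tax = £2,292,000 × 3.35% × 165/365 = £34,709.6712

£34,709.67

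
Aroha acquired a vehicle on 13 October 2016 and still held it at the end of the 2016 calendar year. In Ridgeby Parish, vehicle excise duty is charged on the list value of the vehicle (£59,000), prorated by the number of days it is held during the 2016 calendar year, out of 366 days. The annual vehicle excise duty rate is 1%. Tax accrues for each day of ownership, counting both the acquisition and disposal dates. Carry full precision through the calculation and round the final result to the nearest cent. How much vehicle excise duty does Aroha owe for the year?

£128.96

Days held (13 October – 31 December 2016): 80 out of 366
Tax = £59,000 × 1% × 80/366 = £128.9617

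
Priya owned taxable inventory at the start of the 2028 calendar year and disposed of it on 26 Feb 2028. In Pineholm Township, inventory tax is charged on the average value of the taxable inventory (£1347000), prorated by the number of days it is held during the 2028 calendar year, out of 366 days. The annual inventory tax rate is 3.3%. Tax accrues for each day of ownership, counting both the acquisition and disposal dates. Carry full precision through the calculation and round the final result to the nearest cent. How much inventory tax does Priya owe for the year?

Days held (1 Jan – 26 Feb 2028): 57 out of 366
Tax = £1347000 × 3.3% × 57/366 = £6922.6967

£6922.70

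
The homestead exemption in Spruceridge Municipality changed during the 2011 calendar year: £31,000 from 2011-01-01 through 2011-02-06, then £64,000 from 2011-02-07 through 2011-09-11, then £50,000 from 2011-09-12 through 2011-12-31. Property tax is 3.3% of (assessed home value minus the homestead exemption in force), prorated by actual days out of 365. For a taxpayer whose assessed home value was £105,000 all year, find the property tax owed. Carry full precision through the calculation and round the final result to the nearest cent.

£1,603.89

2011-01-01 to 2011-02-06: 37 days, exemption £31,000 → (£105,000 − £31,000) × 3.3% × 37/365 = £247.5452
2011-02-07 to 2011-09-11: 217 days, exemption £64,000 → (£105,000 − £64,000) × 3.3% × 217/365 = £804.3863
2011-09-12 to 2011-12-31: 111 days, exemption £50,000 → (£105,000 − £50,000) × 3.3% × 111/365 = £551.9589
Total = £1,603.8904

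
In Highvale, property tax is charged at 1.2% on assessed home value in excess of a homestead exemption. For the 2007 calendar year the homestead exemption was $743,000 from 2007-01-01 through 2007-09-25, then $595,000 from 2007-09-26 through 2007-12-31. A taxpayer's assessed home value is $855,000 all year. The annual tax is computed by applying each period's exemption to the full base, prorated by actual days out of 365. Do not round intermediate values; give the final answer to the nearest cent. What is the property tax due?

$1,815.98

2007-01-01 to 2007-09-25: 268 days, exemption $743,000 → ($855,000 − $743,000) × 1.2% × 268/365 = $986.8274
2007-09-26 to 2007-12-31: 97 days, exemption $595,000 → ($855,000 − $595,000) × 1.2% × 97/365 = $829.1507
Total = $1,815.9781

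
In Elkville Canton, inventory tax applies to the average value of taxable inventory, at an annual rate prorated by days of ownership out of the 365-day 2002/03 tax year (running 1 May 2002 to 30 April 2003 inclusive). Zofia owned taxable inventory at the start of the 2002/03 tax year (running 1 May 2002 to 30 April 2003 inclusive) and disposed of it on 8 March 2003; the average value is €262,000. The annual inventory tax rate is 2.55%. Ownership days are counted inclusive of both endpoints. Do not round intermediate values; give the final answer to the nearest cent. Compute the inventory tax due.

€5,710.88

Days held (1 May 2002 – 8 March 2003): 312 out of 365
Tax = €262,000 × 2.55% × 312/365 = €5,710.8822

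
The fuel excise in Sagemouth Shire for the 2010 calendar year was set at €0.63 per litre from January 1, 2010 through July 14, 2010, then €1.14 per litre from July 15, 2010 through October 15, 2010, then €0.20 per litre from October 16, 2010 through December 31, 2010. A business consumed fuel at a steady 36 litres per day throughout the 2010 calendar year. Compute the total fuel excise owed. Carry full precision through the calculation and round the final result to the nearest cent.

January 1 – July 14, 2010: 195 days × 36 litres/day = 7,020 litres at €0.63/litre → €4,422.60
July 15 – October 15, 2010: 93 days × 36 litres/day = 3,348 litres at €1.14/litre → €3,816.72
October 16 – December 31, 2010: 77 days × 36 litres/day = 2,772 litres at €0.20/litre → €554.40

€8,793.72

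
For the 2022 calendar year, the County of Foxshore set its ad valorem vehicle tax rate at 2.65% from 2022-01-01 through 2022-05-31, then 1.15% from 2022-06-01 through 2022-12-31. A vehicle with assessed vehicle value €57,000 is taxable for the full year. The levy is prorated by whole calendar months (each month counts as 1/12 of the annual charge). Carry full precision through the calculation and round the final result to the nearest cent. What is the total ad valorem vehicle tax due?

2022-01-01 to 2022-05-31: 5 months at 2.65% → €57,000 × 2.65% × 5/12 = €629.3750
2022-06-01 to 2022-12-31: 7 months at 1.15% → €57,000 × 1.15% × 7/12 = €382.3750
Total = €1,011.7500

€1,011.75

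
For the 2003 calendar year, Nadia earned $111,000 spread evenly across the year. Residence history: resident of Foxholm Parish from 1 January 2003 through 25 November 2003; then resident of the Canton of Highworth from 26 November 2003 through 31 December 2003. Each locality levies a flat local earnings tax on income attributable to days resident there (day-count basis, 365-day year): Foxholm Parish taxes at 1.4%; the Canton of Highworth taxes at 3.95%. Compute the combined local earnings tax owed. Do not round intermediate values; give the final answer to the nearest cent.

$1,833.17

Foxholm Parish, 1 January – 25 November 2003: 329 days → $111,000 × 1.4% × 329/365 = $1,400.7288
The Canton of Highworth, 26 November – 31 December 2003: 36 days → $111,000 × 3.95% × 36/365 = $432.4438
Total = $1,833.1726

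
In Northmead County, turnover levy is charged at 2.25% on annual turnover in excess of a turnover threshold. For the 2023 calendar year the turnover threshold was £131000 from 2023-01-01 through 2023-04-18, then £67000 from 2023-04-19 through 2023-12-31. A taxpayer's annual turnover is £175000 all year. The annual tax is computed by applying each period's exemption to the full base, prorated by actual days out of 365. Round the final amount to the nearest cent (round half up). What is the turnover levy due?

£2003.92

2023-01-01 to 2023-04-18: 108 days, exemption £131000 → (£175000 − £131000) × 2.25% × 108/365 = £292.9315
2023-04-19 to 2023-12-31: 257 days, exemption £67000 → (£175000 − £67000) × 2.25% × 257/365 = £1710.9863
Total = £2003.9178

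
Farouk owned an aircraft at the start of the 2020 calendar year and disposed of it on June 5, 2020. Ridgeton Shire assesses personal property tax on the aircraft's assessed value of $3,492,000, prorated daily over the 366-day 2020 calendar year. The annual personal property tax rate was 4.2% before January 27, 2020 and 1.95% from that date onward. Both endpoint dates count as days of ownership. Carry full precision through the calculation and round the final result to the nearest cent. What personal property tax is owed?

$34,791.20

January 1 – January 26, 2020: 26 days at 4.2% → $3,492,000 × 4.2% × 26/366 = $10,418.7541
January 27 – June 5, 2020: 131 days at 1.95% → $3,492,000 × 1.95% × 131/366 = $24,372.4426
Total = $34,791.1967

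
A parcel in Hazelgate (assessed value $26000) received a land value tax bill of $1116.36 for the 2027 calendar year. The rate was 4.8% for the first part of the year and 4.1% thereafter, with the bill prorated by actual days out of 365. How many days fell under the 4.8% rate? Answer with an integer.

101 days

Let d = days at the first rate; then 365 − d days at the second rate.
$26000 × [4.8%·d + 4.1%·(365−d)] / 365 = $1116.36
Solving gives d = 101, so the new rate took effect on 12 Apr 2027.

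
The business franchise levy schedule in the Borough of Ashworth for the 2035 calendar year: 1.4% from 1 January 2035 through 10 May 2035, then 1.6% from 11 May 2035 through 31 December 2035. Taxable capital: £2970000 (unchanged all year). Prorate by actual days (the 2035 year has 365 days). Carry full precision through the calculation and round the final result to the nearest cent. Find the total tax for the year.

1 January – 10 May 2035: 130 days at 1.4% → £2970000 × 1.4% × 130/365 = £14809.3151
11 May – 31 December 2035: 235 days at 1.6% → £2970000 × 1.6% × 235/365 = £30595.0685
Total = £45404.3836

£45404.38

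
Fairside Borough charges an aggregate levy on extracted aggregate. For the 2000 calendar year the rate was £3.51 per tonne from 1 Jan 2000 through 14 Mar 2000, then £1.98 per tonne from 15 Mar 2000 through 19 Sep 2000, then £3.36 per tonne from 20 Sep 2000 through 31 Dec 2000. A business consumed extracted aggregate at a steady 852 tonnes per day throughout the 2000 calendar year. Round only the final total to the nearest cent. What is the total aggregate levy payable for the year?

1 Jan – 14 Mar 2000: 74 days × 852 tonnes/day = 63,048 tonnes at £3.51/tonne → £221,298.48
15 Mar – 19 Sep 2000: 189 days × 852 tonnes/day = 161,028 tonnes at £1.98/tonne → £318,835.44
20 Sep – 31 Dec 2000: 103 days × 852 tonnes/day = 87,756 tonnes at £3.36/tonne → £294,860.16

£834,994.08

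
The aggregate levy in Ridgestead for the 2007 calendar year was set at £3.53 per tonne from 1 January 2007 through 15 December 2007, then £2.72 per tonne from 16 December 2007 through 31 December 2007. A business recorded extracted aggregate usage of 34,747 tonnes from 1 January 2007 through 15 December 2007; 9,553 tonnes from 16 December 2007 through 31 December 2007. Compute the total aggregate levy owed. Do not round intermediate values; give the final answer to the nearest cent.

1 January – 15 December 2007: 34,747 tonnes at £3.53/tonne → £122,656.91
16 December – 31 December 2007: 9,553 tonnes at £2.72/tonne → £25,984.16

£148,641.07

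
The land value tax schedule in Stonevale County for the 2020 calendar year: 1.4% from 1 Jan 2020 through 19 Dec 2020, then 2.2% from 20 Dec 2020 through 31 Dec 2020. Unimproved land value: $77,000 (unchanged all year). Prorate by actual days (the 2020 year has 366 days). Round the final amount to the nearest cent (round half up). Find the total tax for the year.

1 Jan – 19 Dec 2020: 354 days at 1.4% → $77,000 × 1.4% × 354/366 = $1,042.6557
20 Dec – 31 Dec 2020: 12 days at 2.2% → $77,000 × 2.2% × 12/366 = $55.5410
Total = $1,098.1967

$1,098.20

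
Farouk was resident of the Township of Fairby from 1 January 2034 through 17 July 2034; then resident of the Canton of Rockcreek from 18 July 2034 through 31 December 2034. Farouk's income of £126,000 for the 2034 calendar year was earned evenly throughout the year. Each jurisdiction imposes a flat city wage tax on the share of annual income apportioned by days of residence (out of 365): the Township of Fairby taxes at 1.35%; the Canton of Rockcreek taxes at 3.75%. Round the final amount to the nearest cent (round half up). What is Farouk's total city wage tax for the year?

The Township of Fairby, 1 January – 17 July 2034: 198 days → £126,000 × 1.35% × 198/365 = £922.7342
The Canton of Rockcreek, 18 July – 31 December 2034: 167 days → £126,000 × 3.75% × 167/365 = £2,161.8493
Total = £3,084.5836

£3,084.58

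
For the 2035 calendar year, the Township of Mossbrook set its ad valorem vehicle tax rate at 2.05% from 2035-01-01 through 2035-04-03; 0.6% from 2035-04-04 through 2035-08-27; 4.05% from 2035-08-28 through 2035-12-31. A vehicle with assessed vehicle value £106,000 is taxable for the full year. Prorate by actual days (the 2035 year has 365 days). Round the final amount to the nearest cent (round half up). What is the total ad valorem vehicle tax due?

£2,290.04

2035-01-01 to 2035-04-03: 93 days at 2.05% → £106,000 × 2.05% × 93/365 = £553.6685
2035-04-04 to 2035-08-27: 146 days at 0.6% → £106,000 × 0.6% × 146/365 = £254.4000
2035-08-28 to 2035-12-31: 126 days at 4.05% → £106,000 × 4.05% × 126/365 = £1,481.9671
Total = £2,290.0356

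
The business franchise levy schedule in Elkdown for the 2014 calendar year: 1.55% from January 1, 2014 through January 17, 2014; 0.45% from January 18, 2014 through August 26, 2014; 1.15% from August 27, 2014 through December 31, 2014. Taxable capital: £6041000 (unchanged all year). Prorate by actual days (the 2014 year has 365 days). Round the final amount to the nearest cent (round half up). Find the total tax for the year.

January 1 – January 17, 2014: 17 days at 1.55% → £6041000 × 1.55% × 17/365 = £4361.1055
January 18 – August 26, 2014: 221 days at 0.45% → £6041000 × 0.45% × 221/365 = £16459.6562
August 27 – December 31, 2014: 127 days at 1.15% → £6041000 × 1.15% × 127/365 = £24172.2753
Total = £44993.0370

£44993.04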